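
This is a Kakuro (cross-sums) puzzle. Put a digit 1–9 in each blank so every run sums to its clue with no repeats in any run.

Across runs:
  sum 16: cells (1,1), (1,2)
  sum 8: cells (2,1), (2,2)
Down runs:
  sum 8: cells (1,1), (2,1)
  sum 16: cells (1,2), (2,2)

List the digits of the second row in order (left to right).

1 7

16 in 2 cells must be {7,9}.
The 16 across and the 8 down share only 7, so (1,1) = 7.
(1,2) = 16 − 7 = 9 completes the 16 across.
(2,1) = 8 − 7 = 1 completes the 8 down.
(2,2) = 8 − 1 = 7 completes the 8 across.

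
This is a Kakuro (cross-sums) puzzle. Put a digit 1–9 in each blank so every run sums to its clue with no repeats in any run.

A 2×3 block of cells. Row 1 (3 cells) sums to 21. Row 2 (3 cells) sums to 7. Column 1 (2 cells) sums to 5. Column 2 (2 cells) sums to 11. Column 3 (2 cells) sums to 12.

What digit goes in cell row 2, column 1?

7 in 3 cells must be {1,2,4}.
The 21 across and the 5 down share only 4, so (1,1) = 4.
(2,1) = 5 − 4 = 1 completes the 5 down.
Given what's placed, (2,3) must be 4 to fit the 7 across and 12 down.
(1,3) = 12 − 4 = 8 completes the 12 down.
(2,2) = 7 − 5 = 2 completes the 7 across.
(1,2) = 21 − 12 = 9 completes the 21 across.

1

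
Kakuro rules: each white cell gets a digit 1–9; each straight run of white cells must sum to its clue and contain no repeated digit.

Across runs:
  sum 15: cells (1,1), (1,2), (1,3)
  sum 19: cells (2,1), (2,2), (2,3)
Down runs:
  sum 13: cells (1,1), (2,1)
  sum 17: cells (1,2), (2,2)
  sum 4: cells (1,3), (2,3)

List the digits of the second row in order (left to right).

7 9 3

17 in 2 cells must be {8,9}; 4 in 2 cells must be {1,3}.
The 19 across and the 4 down share only 3, so (2,3) = 3.
(1,3) = 4 − 3 = 1 completes the 4 down.
Given what's placed, (2,2) must be 9 to fit the 19 across and 17 down.
(1,2) = 17 − 9 = 8 completes the 17 down.
(2,1) = 19 − 12 = 7 completes the 19 across.
(1,1) = 15 − 9 = 6 completes the 15 across.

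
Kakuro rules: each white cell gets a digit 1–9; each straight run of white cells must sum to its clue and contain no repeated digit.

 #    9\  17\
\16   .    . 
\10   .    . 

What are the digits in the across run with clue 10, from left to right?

16 in 2 cells must be {7,9}; 17 in 2 cells must be {8,9}.
The 16 across and the 9 down share only 7, so R1C1 = 7.
R1C2 = 16 − 7 = 9 completes the 16 across.
R2C1 = 9 − 7 = 2 completes the 9 down.
R2C2 = 10 − 2 = 8 completes the 10 across.

2 8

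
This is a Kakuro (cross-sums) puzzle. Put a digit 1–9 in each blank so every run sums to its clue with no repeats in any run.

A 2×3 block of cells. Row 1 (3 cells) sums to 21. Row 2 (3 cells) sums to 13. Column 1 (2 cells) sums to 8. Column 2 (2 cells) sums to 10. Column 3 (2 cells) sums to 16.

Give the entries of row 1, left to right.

16 in 2 cells must be {7,9}.
Nothing is forced directly, so branch on (1,1), whose candidates are 5 or 6 or 7. If (1,1) = 6: that forces (1,3) = 7, (2,1) = 2, after which (2,3) would have to be in {3,4,5,6,7,8} for the 13 across but in {9} for the 16 down — contradiction. If (1,1) = 7: that forces (1,3) = 9, (2,1) = 1, (2,3) = 7, after which (1,2) would have to be in {5} for the 21 across but in {1,2,3,4,6,7,8,9} for the 10 down — contradiction. So (1,1) = 5.
(2,1) = 8 − 5 = 3 completes the 8 down.
Given what's placed, (2,3) must be 9 to fit the 13 across and 16 down.
(1,3) = 16 − 9 = 7 completes the 16 down.
(2,2) = 13 − 12 = 1 completes the 13 across.
(1,2) = 21 − 12 = 9 completes the 21 across.

5 9 7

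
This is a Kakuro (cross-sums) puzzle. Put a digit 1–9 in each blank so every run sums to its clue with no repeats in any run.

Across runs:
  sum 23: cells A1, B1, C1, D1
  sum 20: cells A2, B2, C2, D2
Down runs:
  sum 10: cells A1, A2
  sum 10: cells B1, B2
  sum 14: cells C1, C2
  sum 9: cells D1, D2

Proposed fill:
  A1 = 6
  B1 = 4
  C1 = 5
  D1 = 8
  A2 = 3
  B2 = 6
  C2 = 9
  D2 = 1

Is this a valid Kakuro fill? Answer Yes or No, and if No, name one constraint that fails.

No — the across run A2–D2 sums to 19, not 20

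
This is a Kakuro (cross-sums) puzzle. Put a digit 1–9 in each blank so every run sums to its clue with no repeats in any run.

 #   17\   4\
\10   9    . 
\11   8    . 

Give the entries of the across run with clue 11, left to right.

8, 3

17 in 2 cells must be {8,9}; 4 in 2 cells must be {1,3}.
R1C2 = 10 − 9 = 1 completes the 10 across.
R2C2 = 11 − 8 = 3 completes the 11 across.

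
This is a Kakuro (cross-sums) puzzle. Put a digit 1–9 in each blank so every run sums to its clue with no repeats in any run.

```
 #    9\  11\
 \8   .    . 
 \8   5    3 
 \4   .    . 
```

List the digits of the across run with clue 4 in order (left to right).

3 1

4 in 2 cells must be {1,3}.
R3C2 = 1: the only remaining digit allowed by both the 4 across and the 11 down.
R1C2 = 11 − 4 = 7 completes the 11 down.
R3C1 = 4 − 1 = 3 completes the 4 across.
R1C1 = 8 − 7 = 1 completes the 8 across.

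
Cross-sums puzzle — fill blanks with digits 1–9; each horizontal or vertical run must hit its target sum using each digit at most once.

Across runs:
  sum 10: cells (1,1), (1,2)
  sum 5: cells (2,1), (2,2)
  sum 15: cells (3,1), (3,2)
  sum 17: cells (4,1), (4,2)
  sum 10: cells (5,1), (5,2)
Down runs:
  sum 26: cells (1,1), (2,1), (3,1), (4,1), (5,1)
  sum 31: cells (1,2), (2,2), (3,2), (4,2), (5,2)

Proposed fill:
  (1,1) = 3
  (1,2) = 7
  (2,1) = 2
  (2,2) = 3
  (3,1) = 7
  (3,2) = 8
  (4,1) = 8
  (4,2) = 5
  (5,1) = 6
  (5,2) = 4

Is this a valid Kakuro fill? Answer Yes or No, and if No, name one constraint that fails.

No — the across run (4,1)–(4,2) sums to 13, not 17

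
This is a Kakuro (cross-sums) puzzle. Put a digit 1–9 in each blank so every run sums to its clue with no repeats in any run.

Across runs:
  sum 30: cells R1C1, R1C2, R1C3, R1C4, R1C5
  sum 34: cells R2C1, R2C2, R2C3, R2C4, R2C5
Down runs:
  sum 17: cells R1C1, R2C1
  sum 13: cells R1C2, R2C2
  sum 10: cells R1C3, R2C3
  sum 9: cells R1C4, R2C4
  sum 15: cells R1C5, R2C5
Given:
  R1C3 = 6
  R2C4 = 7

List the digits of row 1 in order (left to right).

8, 5, 6, 2, 9

34 in 5 cells must be {4,6,7,8,9}; 17 in 2 cells must be {8,9}.
R1C4 = 9 − 7 = 2 completes the 9 down.
R2C3 = 10 − 6 = 4 completes the 10 down.
No cell is forced outright now. R1C1 can only be 8 or 9 (the digits allowed by both its 30 across and its 17 down). If R1C1 = 9: that forces R1C5 = 8, R2C1 = 8, after which R2C5 would have to be in {6,9} for the 34 across but in {7} for the 15 down — contradiction. So R1C1 = 8.
Given what's placed, R1C5 must be 9 to fit the 30 across and 15 down.
R2C1 = 17 − 8 = 9 completes the 17 down.
R2C5 = 15 − 9 = 6 completes the 15 down.
R1C2 = 30 − 25 = 5 completes the 30 across.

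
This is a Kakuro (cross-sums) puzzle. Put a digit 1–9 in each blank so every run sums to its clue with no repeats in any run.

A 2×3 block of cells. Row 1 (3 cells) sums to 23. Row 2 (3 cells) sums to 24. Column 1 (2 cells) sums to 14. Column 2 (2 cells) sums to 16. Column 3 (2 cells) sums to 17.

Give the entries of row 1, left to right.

6, 9, 8

23 in 3 cells must be {6,8,9}; 24 in 3 cells must be {7,8,9}; 16 in 2 cells must be {7,9}.
The 23 across and the 16 down share only 9, so (1,2) = 9.
Given what's placed, (1,3) must be 8 to fit the 23 across and 17 down.
(2,2) = 16 − 9 = 7 completes the 16 down.
(2,3) = 17 − 8 = 9 completes the 17 down.
(1,1) = 23 − 17 = 6 completes the 23 across.
(2,1) = 24 − 16 = 8 completes the 24 across.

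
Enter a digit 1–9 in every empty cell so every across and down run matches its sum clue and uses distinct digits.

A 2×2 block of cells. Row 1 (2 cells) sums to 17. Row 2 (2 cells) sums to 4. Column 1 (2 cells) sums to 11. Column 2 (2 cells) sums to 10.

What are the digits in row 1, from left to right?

8 9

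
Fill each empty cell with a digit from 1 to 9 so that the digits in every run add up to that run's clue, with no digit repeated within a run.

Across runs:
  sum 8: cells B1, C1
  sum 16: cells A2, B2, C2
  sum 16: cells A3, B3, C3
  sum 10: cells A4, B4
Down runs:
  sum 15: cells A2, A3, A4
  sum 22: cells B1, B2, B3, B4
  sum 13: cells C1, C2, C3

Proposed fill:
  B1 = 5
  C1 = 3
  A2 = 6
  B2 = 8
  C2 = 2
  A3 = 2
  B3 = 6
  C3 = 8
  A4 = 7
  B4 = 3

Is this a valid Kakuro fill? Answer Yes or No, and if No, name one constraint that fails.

Yes

Across: 5+3=8; 6+8+2=16; 2+6+8=16; 7+3=10. Down: 6+2+7=15; 5+8+6+3=22; 3+2+8=13. No digit repeats within any run.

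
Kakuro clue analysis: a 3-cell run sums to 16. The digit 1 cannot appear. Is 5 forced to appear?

Counterexample: {2,6,8} sums to 16 under that restriction without using 5.

No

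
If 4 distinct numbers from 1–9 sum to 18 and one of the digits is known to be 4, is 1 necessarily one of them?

No

Counterexample: {2,3,4,9} sums to 18 under that restriction without using 1.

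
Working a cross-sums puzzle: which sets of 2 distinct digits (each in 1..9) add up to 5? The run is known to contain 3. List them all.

2 distinct digits from 1–9 sum between 3 and 17.
Keeping only sets containing 3.
Only one set works: {2,3}.

{2,3}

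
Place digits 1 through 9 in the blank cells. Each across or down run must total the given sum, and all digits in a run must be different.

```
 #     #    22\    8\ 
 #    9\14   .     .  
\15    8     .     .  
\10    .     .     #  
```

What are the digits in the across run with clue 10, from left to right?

1 9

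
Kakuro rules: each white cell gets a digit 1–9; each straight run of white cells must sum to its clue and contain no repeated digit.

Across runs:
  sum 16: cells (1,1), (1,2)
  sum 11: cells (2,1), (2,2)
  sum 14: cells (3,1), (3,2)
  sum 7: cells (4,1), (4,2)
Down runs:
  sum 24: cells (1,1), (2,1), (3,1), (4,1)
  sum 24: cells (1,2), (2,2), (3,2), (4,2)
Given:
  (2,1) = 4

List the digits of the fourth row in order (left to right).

5 2

16 in 2 cells must be {7,9}.
(2,2) = 11 − 4 = 7 completes the 11 across.
Given what's placed, (1,2) must be 9 to fit the 16 across and 24 down.
(1,1) = 16 − 9 = 7 completes the 16 across.
Given what's placed, (4,1) must be 5 to fit the 7 across and 24 down.
(4,2) = 7 − 5 = 2 completes the 7 across.
(3,1) = 24 − 16 = 8 completes the 24 down.
(3,2) = 14 − 8 = 6 completes the 14 across.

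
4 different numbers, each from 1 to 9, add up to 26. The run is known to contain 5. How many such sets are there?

2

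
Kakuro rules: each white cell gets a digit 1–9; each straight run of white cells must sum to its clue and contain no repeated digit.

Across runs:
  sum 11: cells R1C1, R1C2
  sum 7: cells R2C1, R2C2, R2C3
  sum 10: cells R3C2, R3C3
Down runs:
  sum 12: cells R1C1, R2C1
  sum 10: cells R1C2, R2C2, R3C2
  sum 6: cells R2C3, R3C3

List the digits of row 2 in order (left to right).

4, 1, 2

7 in 3 cells must be {1,2,4}.
The 7 across and the 12 down share only 4, so R2C1 = 4.
R1C1 = 12 − 4 = 8 completes the 12 down.
R1C2 = 11 − 8 = 3 completes the 11 across.
No cell is forced outright now. R2C2 can only be 1 or 2 (the digits allowed by both its 7 across and its 10 down). If R2C2 = 2: that forces R2C3 = 1, after which R3C2 would have to be in {1,2,3,4,6,7,8,9} for the 10 across but in {5} for the 10 down — contradiction. So R2C2 = 1.
R2C3 = 7 − 5 = 2 completes the 7 across.
R3C2 = 10 − 4 = 6 completes the 10 down.
R3C3 = 10 − 6 = 4 completes the 10 across.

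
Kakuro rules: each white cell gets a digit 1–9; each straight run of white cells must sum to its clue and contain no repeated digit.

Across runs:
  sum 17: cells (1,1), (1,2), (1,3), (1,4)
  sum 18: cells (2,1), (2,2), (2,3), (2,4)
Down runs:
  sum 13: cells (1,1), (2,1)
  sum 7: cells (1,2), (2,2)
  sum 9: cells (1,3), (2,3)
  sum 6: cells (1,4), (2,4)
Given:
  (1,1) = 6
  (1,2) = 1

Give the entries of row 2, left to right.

(1,4) = 2: the only remaining digit allowed by both the 17 across and the 6 down.
(2,1) = 13 − 6 = 7 completes the 13 down.
(2,2) = 7 − 1 = 6 completes the 7 down.
(2,4) = 6 − 2 = 4 completes the 6 down.
(1,3) = 17 − 9 = 8 completes the 17 across.
(2,3) = 18 − 17 = 1 completes the 18 across.

7 6 1 4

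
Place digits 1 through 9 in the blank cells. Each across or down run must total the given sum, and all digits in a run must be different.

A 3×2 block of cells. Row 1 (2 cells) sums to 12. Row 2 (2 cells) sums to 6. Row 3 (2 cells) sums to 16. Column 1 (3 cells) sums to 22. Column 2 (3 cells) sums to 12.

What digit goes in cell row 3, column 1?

16 in 2 cells must be {7,9}.
The 6 across and the 22 down share only 5, so (2,1) = 5.
(2,2) = 6 − 5 = 1 completes the 6 across.
Given what's placed, (3,1) must be 9 to fit the 16 across and 22 down.
(3,2) = 16 − 9 = 7 completes the 16 across.
(1,1) = 22 − 14 = 8 completes the 22 down.
(1,2) = 12 − 8 = 4 completes the 12 across.

9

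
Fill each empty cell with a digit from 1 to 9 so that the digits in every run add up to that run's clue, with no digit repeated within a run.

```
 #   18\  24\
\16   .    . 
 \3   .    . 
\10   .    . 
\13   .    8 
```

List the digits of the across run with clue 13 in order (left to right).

16 in 2 cells must be {7,9}; 3 in 2 cells must be {1,2}.
R4C1 = 13 − 8 = 5 completes the 13 across.
No cell is forced outright now. R1C1 can only be 7 or 9 (the digits allowed by both its 16 across and its 18 down). If R1C1 = 9: that forces R1C2 = 7, R2C1 = 1, after which R2C2 would have to be in {2} for the 3 across but in {3,4,5,6} for the 24 down — contradiction. So R1C1 = 7.
R1C2 = 16 − 7 = 9 completes the 16 across.
Given what's placed, R2C1 must be 2 to fit the 3 across and 18 down.
R2C2 = 3 − 2 = 1 completes the 3 across.
R3C1 = 18 − 14 = 4 completes the 18 down.
R3C2 = 10 − 4 = 6 completes the 10 across.

5, 8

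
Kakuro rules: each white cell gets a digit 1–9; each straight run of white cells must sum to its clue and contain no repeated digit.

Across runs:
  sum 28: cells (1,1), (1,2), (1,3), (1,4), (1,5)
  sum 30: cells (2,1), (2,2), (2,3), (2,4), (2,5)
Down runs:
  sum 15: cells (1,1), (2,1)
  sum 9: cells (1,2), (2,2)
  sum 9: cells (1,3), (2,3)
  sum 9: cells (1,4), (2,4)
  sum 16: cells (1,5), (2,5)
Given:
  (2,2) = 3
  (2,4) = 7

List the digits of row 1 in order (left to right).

9 6 4 2 7

16 in 2 cells must be {7,9}.
(1,2) = 9 − 3 = 6 completes the 9 down.
(1,4) = 9 − 7 = 2 completes the 9 down.
Given what's placed, (2,5) must be 9 to fit the 30 across and 16 down.
(1,5) = 16 − 9 = 7 completes the 16 down.
Given what's placed, (2,1) must be 6 to fit the 30 across and 15 down.
(2,3) = 30 − 25 = 5 completes the 30 across.
(1,1) = 15 − 6 = 9 completes the 15 down.
(1,3) = 28 − 24 = 4 completes the 28 across.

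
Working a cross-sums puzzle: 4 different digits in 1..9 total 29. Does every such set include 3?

The only way to make 29 from 4 distinct digits is {5,7,8,9}, which does not contain 3.

No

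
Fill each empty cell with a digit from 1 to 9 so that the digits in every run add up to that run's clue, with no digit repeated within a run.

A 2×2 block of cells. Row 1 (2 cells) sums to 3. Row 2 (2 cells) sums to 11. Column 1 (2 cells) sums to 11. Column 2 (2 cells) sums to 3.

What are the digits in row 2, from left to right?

9 2

3 in 2 cells must be {1,2}.
The 3 across and the 11 down share only 2, so (1,1) = 2.
(1,2) = 3 − 2 = 1 completes the 3 across.
(2,1) = 11 − 2 = 9 completes the 11 down.
(2,2) = 11 − 9 = 2 completes the 11 across.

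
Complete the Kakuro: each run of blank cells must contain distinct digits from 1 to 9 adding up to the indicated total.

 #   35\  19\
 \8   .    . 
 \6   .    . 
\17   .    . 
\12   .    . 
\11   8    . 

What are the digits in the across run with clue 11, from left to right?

8, 3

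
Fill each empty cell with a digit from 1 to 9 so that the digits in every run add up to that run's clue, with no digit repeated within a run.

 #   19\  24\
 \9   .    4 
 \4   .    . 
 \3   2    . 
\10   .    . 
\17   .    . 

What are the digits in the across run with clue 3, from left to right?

2 1

4 in 2 cells must be {1,3}; 3 in 2 cells must be {1,2}; 17 in 2 cells must be {8,9}.
R1C1 = 9 − 4 = 5 completes the 9 across.
R3C2 = 3 − 2 = 1 completes the 3 across.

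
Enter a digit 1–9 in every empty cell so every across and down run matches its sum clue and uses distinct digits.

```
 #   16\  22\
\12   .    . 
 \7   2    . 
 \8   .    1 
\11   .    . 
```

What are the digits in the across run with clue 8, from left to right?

7 1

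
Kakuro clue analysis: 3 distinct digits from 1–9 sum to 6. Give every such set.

3 distinct digits from 1–9 sum between 6 and 24.
Only one set works: {1,2,3}.

{1,2,3}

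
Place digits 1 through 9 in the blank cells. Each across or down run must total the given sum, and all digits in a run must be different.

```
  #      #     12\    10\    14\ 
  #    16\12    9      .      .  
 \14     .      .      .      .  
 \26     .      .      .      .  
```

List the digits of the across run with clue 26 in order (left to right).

9 2 7 8

16 in 2 cells must be {7,9}.
The 14 across and the 16 down share only 7, so R2C1 = 7.
R3C1 = 16 − 7 = 9 completes the 16 down.
Given what's placed, R3C2 must be 2 to fit the 26 across and 12 down.
Given what's placed, R3C3 must be 7 to fit the 26 across and 10 down.
R3C4 = 26 − 18 = 8 completes the 26 across.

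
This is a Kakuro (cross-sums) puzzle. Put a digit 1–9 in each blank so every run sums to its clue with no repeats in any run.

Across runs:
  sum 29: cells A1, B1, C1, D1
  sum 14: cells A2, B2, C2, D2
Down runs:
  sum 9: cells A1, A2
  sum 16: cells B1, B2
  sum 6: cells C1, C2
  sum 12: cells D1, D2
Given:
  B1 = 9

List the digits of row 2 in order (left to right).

2 7 1 4

29 in 4 cells must be {5,7,8,9}; 16 in 2 cells must be {7,9}.
Given what's placed, C1 must be 5 to fit the 29 across and 6 down.
B2 = 16 − 9 = 7 completes the 16 down.
C2 = 6 − 5 = 1 completes the 6 down.
D2 = 4: the only remaining digit allowed by both the 14 across and the 12 down.
D1 = 12 − 4 = 8 completes the 12 down.
A2 = 14 − 12 = 2 completes the 14 across.
A1 = 29 − 22 = 7 completes the 29 across.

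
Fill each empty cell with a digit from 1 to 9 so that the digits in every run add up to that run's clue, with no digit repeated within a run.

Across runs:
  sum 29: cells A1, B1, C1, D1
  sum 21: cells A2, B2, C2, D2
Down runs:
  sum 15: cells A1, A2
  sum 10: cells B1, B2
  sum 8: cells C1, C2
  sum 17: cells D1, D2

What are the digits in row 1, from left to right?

7 9 5 8

29 in 4 cells must be {5,7,8,9}; 17 in 2 cells must be {8,9}.
Nothing is forced directly, so branch on B1, whose candidates are 7 or 8 or 9. If B1 = 7: that forces C1 = 5, B2 = 3, after which C2 would have to be in {1,2,4,5,6,7,8,9} for the 21 across but in {3} for the 8 down — contradiction. If B1 = 8: that forces D1 = 9, B2 = 2, D2 = 8, A1 = 7, C1 = 5, after which A2 would have to be in {4,5,6,7} for the 21 across but in {8} for the 15 down — contradiction. So B1 = 9.
Given what's placed, D1 must be 8 to fit the 29 across and 17 down.
B2 = 10 − 9 = 1 completes the 10 down.
D2 = 17 − 8 = 9 completes the 17 down.
A1 = 7: the only remaining digit allowed by both the 29 across and the 15 down.
C1 = 29 − 24 = 5 completes the 29 across.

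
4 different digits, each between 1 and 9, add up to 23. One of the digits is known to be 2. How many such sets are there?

3

4 distinct digits from 1–9 sum between 10 and 30.
Keeping only sets containing 2.
Enumerating: {2,4,8,9}, {2,5,7,9}, {2,6,7,8}.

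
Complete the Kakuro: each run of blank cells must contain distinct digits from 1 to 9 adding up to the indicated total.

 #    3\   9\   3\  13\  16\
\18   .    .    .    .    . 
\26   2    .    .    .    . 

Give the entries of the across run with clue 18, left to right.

1 3 2 5 7

3 in 2 cells must be {1,2}; 16 in 2 cells must be {7,9}.
R1C1 = 3 − 2 = 1 completes the 3 down.
R1C3 = 2: the only remaining digit allowed by both the 18 across and the 3 down.
Given what's placed, R1C5 must be 7 to fit the 18 across and 16 down.
R2C3 = 3 − 2 = 1 completes the 3 down.
R2C5 = 16 − 7 = 9 completes the 16 down.
R1C4 = 5: the only remaining digit allowed by both the 18 across and the 13 down.
R2C4 = 13 − 5 = 8 completes the 13 down.
R1C2 = 18 − 15 = 3 completes the 18 across.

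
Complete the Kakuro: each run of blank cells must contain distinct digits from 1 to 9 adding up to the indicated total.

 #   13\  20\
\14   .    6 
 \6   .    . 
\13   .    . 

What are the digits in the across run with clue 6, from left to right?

R1C1 = 14 − 6 = 8 completes the 14 across.
Given what's placed, R2C2 must be 5 to fit the 6 across and 20 down.
Given what's placed, R3C1 must be 4 to fit the 13 across and 13 down.
R3C2 = 13 − 4 = 9 completes the 13 across.
R2C1 = 6 − 5 = 1 completes the 6 across.

1 5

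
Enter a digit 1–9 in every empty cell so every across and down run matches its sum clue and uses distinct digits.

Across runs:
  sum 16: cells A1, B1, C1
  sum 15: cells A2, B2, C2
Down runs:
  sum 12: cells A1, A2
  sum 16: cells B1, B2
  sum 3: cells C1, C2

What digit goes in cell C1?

1

16 in 2 cells must be {7,9}; 3 in 2 cells must be {1,2}.
Nothing is forced directly, so branch on C1, whose candidates are 1 or 2. If C1 = 2: that forces B1 = 9, B2 = 7, after which C2 would have to be in {2,3,5,6} for the 15 across but in {1} for the 3 down — contradiction. So C1 = 1.
C2 = 3 − 1 = 2 completes the 3 down.
Nothing is forced directly, so branch on B1, whose candidates are 7 or 9. If B1 = 9: then A1 would have to be in {6} for the 16 across but in {3,4,5,7,8,9} for the 12 down — contradiction. So B1 = 7.
A1 = 16 − 8 = 8 completes the 16 across.
A2 = 12 − 8 = 4 completes the 12 down.
B2 = 15 − 6 = 9 completes the 15 across.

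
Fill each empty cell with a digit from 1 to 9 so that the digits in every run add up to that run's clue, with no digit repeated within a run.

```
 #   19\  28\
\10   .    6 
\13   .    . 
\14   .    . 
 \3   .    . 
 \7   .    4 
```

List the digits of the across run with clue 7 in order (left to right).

3 in 2 cells must be {1,2}.
R1C1 = 10 − 6 = 4 completes the 10 across.
R5C1 = 7 − 4 = 3 completes the 7 across.

3 4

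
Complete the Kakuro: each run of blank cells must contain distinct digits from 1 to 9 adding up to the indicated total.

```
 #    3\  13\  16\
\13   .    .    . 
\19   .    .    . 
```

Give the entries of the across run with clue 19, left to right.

3 in 2 cells must be {1,2}; 16 in 2 cells must be {7,9}.
The 19 across and the 3 down share only 2, so R2C1 = 2.
Given what's placed, R2C3 must be 9 to fit the 19 across and 16 down.
R1C1 = 3 − 2 = 1 completes the 3 down.
R1C3 = 16 − 9 = 7 completes the 16 down.
R2C2 = 19 − 11 = 8 completes the 19 across.
R1C2 = 13 − 8 = 5 completes the 13 across.

2, 8, 9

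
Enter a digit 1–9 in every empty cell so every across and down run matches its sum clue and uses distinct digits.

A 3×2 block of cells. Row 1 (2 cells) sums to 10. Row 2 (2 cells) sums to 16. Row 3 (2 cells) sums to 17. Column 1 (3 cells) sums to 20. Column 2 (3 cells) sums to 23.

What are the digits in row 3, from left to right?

9, 8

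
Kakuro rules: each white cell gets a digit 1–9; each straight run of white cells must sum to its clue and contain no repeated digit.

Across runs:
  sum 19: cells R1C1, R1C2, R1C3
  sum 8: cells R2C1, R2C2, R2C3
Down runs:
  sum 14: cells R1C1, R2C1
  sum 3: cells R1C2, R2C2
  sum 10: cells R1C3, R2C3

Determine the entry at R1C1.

9

3 in 2 cells must be {1,2}.
The 19 across and the 3 down share only 2, so R1C2 = 2.
The 8 across and the 14 down share only 5, so R2C1 = 5.
R2C2 = 3 − 2 = 1 completes the 3 down.
R2C3 = 8 − 6 = 2 completes the 8 across.
R1C1 = 14 − 5 = 9 completes the 14 down.
R1C3 = 19 − 11 = 8 completes the 19 across.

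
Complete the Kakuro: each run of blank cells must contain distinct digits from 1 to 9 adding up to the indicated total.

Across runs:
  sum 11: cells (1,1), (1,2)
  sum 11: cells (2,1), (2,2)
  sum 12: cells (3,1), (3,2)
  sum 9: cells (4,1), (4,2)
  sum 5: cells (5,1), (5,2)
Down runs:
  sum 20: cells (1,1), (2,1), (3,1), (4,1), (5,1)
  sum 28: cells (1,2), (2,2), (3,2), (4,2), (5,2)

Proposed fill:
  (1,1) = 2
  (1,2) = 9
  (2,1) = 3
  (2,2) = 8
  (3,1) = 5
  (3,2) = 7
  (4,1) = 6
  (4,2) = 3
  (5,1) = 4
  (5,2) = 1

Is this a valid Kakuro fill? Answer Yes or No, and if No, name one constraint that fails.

Yes

Across: 2+9=11; 3+8=11; 5+7=12; 6+3=9; 4+1=5. Down: 2+3+5+6+4=20; 9+8+7+3+1=28. No digit repeats within any run.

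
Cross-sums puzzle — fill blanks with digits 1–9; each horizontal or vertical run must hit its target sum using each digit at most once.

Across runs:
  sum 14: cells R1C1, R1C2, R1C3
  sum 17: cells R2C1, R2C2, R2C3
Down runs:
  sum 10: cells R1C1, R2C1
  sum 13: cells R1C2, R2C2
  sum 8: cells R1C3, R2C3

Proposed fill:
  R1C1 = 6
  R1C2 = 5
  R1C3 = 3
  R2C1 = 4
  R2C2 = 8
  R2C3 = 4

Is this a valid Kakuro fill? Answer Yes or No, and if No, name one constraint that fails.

No — the down run R1C3–R2C3 sums to 7, not 8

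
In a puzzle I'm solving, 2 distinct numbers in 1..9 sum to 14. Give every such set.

2 distinct digits from 1–9 sum between 3 and 17.

{5,9}; {6,8}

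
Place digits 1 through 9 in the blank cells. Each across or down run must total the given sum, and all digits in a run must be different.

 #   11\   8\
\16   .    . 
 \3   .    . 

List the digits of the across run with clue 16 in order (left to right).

16 in 2 cells must be {7,9}; 3 in 2 cells must be {1,2}.
The 16 across and the 8 down share only 7, so R1C2 = 7.
The 3 across and the 11 down share only 2, so R2C1 = 2.
R2C2 = 3 − 2 = 1 completes the 3 across.
R1C1 = 16 − 7 = 9 completes the 16 across.

9 7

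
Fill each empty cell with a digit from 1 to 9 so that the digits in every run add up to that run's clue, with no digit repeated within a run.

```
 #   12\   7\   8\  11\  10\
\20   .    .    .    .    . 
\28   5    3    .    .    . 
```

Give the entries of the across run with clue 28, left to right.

5 3 7 9 4

R1C1 = 12 − 5 = 7 completes the 12 down.
R1C2 = 7 − 3 = 4 completes the 7 down.
R2C3 = 7: the only remaining digit allowed by both the 28 across and the 8 down.
R1C3 = 8 − 7 = 1 completes the 8 down.
No cell is forced outright now. R2C4 can only be 4 or 9 (the digits allowed by both its 28 across and its 11 down). If R2C4 = 4: then R1C4 would have to be in {2,3,5,6} for the 20 across but in {7} for the 11 down — contradiction. So R2C4 = 9.
R1C4 = 11 − 9 = 2 completes the 11 down.
R1C5 = 20 − 14 = 6 completes the 20 across.
R2C5 = 28 − 24 = 4 completes the 28 across.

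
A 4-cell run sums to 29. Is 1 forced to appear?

The only way to make 29 from 4 distinct digits is {5,7,8,9}, which does not contain 1.

No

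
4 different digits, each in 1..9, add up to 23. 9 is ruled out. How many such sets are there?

4 distinct digits from 1–9 sum between 10 and 30.
Dropping sets that contain 9.
Enumerating: {2,6,7,8}, {3,5,7,8}, {4,5,6,8}.

3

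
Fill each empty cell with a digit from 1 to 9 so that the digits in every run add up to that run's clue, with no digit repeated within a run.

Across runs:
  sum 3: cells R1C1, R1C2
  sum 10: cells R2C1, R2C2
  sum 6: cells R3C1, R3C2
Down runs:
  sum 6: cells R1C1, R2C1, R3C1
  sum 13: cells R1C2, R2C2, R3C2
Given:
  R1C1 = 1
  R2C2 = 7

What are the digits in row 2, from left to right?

3 7

3 in 2 cells must be {1,2}; 6 in 3 cells must be {1,2,3}.
R1C2 = 3 − 1 = 2 completes the 3 across.
R2C1 = 10 − 7 = 3 completes the 10 across.
R3C1 = 6 − 4 = 2 completes the 6 down.
R3C2 = 6 − 2 = 4 completes the 6 across.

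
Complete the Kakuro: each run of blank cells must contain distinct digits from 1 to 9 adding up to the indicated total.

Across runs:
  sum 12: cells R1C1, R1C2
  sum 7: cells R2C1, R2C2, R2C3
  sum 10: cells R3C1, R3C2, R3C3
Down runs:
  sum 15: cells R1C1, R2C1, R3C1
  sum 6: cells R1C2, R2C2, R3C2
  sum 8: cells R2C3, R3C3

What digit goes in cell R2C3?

1

7 in 3 cells must be {1,2,4}; 6 in 3 cells must be {1,2,3}.
Only 3 fits R1C2 under both its across sum 12 and down sum 6.
R1C1 = 12 − 3 = 9 completes the 12 across.
Nothing is forced directly, so branch on R2C2, whose candidates are 1 or 2. If R2C2 = 1: that forces R2C3 = 2, R3C2 = 2, after which R3C3 would have to be in {1,3,5,7} for the 10 across but in {6} for the 8 down — contradiction. So R2C2 = 2.
R2C3 = 1: the only remaining digit allowed by both the 7 across and the 8 down.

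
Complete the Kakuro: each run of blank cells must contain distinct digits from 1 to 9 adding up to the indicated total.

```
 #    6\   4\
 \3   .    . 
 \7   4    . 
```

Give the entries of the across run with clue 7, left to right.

3 in 2 cells must be {1,2}; 4 in 2 cells must be {1,3}.
R1C1 = 6 − 4 = 2 completes the 6 down.
R1C2 = 3 − 2 = 1 completes the 3 across.
R2C2 = 7 − 4 = 3 completes the 7 across.

4, 3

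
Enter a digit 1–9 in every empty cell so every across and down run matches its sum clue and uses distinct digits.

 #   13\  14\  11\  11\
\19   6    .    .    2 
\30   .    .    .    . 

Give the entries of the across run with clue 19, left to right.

6, 8, 3, 2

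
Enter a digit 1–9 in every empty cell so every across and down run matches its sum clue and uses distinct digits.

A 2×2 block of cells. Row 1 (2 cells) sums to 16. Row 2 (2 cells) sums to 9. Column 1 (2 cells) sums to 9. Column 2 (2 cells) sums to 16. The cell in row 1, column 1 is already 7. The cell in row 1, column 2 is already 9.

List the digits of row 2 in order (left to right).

16 in 2 cells must be {7,9}.
(2,1) = 9 − 7 = 2 completes the 9 down.
(2,2) = 9 − 2 = 7 completes the 9 across.

2 7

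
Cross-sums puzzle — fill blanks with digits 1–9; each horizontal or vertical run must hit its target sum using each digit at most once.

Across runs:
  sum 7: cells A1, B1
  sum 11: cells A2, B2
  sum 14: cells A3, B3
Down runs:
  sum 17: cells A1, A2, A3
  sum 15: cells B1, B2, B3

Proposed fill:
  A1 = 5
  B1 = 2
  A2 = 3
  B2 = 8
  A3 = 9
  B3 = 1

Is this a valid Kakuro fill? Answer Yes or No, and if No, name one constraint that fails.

No — the down run B1–B3 sums to 11, not 15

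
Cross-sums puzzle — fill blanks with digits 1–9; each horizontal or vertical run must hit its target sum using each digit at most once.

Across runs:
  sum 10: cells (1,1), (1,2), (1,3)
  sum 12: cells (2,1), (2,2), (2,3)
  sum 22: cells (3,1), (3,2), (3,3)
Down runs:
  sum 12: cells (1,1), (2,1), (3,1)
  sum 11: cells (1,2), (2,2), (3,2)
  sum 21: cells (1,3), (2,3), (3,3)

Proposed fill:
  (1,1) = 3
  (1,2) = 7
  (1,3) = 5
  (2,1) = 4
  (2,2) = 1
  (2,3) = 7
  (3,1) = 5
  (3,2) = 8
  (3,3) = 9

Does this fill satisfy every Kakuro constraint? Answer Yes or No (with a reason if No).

No — the across run (1,1)–(1,3) sums to 15, not 10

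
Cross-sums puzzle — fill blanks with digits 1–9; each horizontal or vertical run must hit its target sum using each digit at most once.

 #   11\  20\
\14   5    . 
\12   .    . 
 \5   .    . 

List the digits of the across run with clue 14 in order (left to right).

5, 9

R1C2 = 14 − 5 = 9 completes the 14 across.
Given what's placed, R2C1 must be 4 to fit the 12 across and 11 down.
R2C2 = 12 − 4 = 8 completes the 12 across.
R3C1 = 11 − 9 = 2 completes the 11 down.
R3C2 = 5 − 2 = 3 completes the 5 across.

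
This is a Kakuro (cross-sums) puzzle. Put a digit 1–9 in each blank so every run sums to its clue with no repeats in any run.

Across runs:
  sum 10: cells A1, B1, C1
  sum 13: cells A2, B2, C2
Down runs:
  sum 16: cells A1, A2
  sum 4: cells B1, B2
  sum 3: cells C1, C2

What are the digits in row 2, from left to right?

9, 3, 1

16 in 2 cells must be {7,9}; 4 in 2 cells must be {1,3}; 3 in 2 cells must be {1,2}.
The 10 across and the 16 down share only 7, so A1 = 7.
Given what's placed, B1 must be 1 to fit the 10 across and 4 down.
C1 = 10 − 8 = 2 completes the 10 across.
A2 = 16 − 7 = 9 completes the 16 down.
B2 = 4 − 1 = 3 completes the 4 down.
C2 = 13 − 12 = 1 completes the 13 across.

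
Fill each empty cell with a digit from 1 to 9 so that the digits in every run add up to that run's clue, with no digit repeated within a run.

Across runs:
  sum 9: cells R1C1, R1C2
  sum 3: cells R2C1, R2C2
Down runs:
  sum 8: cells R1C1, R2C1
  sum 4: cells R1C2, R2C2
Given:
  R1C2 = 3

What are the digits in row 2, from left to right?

2 1

3 in 2 cells must be {1,2}; 4 in 2 cells must be {1,3}.
R1C1 = 9 − 3 = 6 completes the 9 across.
R2C1 = 8 − 6 = 2 completes the 8 down.
R2C2 = 3 − 2 = 1 completes the 3 across.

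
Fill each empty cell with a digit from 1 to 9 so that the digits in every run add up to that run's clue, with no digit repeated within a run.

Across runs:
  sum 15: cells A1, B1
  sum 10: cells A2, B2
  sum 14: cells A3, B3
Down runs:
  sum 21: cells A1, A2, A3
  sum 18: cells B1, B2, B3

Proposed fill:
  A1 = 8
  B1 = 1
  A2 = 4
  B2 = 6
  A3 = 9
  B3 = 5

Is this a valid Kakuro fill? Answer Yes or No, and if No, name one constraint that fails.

No — the down run B1–B3 sums to 12, not 18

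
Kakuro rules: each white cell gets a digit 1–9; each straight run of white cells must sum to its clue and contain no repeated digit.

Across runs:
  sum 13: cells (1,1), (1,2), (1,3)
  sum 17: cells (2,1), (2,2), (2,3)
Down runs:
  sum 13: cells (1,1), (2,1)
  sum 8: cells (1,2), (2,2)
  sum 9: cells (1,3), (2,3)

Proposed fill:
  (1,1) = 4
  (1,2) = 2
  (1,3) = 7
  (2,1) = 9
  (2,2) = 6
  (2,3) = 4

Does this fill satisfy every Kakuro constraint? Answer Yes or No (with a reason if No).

No — the across run (2,1)–(2,3) sums to 19, not 17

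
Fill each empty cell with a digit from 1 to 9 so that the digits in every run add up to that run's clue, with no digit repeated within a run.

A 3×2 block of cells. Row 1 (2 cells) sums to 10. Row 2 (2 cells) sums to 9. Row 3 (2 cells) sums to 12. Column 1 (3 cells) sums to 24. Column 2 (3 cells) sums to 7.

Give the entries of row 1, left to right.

9 1

24 in 3 cells must be {7,8,9}; 7 in 3 cells must be {1,2,4}.
The 12 across and the 7 down share only 4, so (3,2) = 4.
(3,1) = 12 − 4 = 8 completes the 12 across.
Given what's placed, (2,1) must be 7 to fit the 9 across and 24 down.
(2,2) = 9 − 7 = 2 completes the 9 across.
(1,1) = 24 − 15 = 9 completes the 24 down.
(1,2) = 10 − 9 = 1 completes the 10 across.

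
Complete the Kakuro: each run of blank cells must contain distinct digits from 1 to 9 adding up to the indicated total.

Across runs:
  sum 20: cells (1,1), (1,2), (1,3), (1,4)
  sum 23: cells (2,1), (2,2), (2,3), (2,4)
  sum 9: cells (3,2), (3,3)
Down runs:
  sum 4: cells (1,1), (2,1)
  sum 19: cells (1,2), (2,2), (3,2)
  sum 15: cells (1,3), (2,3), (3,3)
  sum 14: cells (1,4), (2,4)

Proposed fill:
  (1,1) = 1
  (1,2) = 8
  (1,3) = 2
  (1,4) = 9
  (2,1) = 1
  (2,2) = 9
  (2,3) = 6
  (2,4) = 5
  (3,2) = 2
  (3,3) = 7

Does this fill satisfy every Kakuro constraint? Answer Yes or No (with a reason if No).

No — the down run (1,1)–(2,1) sums to 2, not 4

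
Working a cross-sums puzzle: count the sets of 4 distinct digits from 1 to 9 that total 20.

12

4 distinct digits from 1–9 sum between 10 and 30.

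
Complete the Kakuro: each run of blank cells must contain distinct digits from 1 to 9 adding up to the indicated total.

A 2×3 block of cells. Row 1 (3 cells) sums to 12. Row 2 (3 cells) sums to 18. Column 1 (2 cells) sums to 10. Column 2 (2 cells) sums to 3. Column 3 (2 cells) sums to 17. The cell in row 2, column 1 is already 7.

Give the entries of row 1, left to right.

3 in 2 cells must be {1,2}; 17 in 2 cells must be {8,9}.
(1,1) = 10 − 7 = 3 completes the 10 down.
Given what's placed, (1,3) must be 8 to fit the 12 across and 17 down.
Given what's placed, (2,2) must be 2 to fit the 18 across and 3 down.
(2,3) = 18 − 9 = 9 completes the 18 across.
(1,2) = 12 − 11 = 1 completes the 12 across.

3 1 8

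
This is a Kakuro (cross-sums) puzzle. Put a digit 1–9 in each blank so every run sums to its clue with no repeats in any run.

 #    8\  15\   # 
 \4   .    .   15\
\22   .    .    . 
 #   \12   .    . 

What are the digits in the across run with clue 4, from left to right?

4 in 2 cells must be {1,3}.
Nothing is forced directly, so branch on R1C1, whose candidates are 1 or 3. If R1C1 = 1: that forces R1C2 = 3, R2C1 = 7, after which R2C2 would have to be in {6,9} for the 22 across but in {4,5,7,8} for the 15 down — contradiction. So R1C1 = 3.
R1C2 = 4 − 3 = 1 completes the 4 across.
R2C1 = 8 − 3 = 5 completes the 8 down.
No cell is forced outright now. R2C2 can only be 8 or 9 (the digits allowed by both its 22 across and its 15 down). If R2C2 = 8: that forces R2C3 = 9, after which R3C2 would have to be in {3,4,5,7,8,9} for the 12 across but in {6} for the 15 down — contradiction. So R2C2 = 9.
R2C3 = 22 − 14 = 8 completes the 22 across.
R3C2 = 15 − 10 = 5 completes the 15 down.
R3C3 = 12 − 5 = 7 completes the 12 across.

3, 1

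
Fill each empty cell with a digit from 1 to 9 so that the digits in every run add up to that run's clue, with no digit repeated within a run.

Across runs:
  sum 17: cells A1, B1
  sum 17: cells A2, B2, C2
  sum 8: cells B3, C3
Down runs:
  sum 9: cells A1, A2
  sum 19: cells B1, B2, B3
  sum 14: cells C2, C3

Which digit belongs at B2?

17 in 2 cells must be {8,9}.
The 17 across and the 9 down share only 8, so A1 = 8.
B1 = 17 − 8 = 9 completes the 17 across.
A2 = 9 − 8 = 1 completes the 9 down.
B2 = 7: the only remaining digit allowed by both the 17 across and the 19 down.
C2 = 17 − 8 = 9 completes the 17 across.
B3 = 19 − 16 = 3 completes the 19 down.
C3 = 8 − 3 = 5 completes the 8 across.

7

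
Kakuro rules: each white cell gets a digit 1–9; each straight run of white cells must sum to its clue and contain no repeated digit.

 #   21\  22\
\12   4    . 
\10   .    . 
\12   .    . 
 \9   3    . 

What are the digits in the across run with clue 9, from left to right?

R1C2 = 12 − 4 = 8 completes the 12 across.
R4C2 = 9 − 3 = 6 completes the 9 across.
No cell is forced outright now. R2C1 can only be 6 or 8 or 9 (the digits allowed by both its 10 across and its 21 down). If R2C1 = 6: then R2C2 would have to be in {4} for the 10 across but in {1,3,5,7} for the 22 down — contradiction. If R2C1 = 8: then R2C2 would have to be in {2} for the 10 across but in {1,3,5,7} for the 22 down — contradiction. So R2C1 = 9.
R2C2 = 10 − 9 = 1 completes the 10 across.
R3C1 = 21 − 16 = 5 completes the 21 down.
R3C2 = 12 − 5 = 7 completes the 12 across.

3 6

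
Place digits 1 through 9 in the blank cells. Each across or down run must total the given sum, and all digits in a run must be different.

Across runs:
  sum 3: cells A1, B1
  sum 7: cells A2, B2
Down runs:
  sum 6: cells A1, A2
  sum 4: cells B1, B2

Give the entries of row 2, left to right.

4 3

3 in 2 cells must be {1,2}; 4 in 2 cells must be {1,3}.
The 3 across and the 4 down share only 1, so B1 = 1.
B2 = 4 − 1 = 3 completes the 4 down.
A1 = 3 − 1 = 2 completes the 3 across.
A2 = 7 − 3 = 4 completes the 7 across.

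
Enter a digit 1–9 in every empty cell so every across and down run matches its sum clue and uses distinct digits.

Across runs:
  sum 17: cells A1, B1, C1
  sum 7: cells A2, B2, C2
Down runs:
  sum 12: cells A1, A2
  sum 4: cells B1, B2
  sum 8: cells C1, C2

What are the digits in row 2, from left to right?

7 in 3 cells must be {1,2,4}; 4 in 2 cells must be {1,3}.
The 7 across and the 12 down share only 4, so A2 = 4.
Given what's placed, B2 must be 1 to fit the 7 across and 4 down.
C2 = 7 − 5 = 2 completes the 7 across.
A1 = 12 − 4 = 8 completes the 12 down.
B1 = 4 − 1 = 3 completes the 4 down.
C1 = 17 − 11 = 6 completes the 17 across.

4 1 2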